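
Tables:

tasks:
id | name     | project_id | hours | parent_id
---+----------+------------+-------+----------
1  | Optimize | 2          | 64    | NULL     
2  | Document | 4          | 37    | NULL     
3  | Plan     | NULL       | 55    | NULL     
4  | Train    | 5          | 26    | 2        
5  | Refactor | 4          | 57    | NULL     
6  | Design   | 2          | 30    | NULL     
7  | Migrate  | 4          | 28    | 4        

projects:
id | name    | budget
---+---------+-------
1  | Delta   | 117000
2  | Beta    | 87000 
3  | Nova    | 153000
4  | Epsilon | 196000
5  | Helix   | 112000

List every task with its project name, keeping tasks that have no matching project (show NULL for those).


LEFT JOIN keeps every row from tasks (the left table); where project_id has no match in projects, the project columns become NULL. Walk through each task:
  - task 1 (Optimize): project_id=2 -> matches Beta
  - task 2 (Document): project_id=4 -> matches Epsilon
  - task 3 (Plan): project_id=NULL, no match -> kept with NULL
  - task 4 (Train): project_id=5 -> matches Helix
  - task 5 (Refactor): project_id=4 -> matches Epsilon
  - task 6 (Design): project_id=2 -> matches Beta
  - task 7 (Migrate): project_id=4 -> matches Epsilon
All 7 rows appear; 1 has NULL project.

SQL:
SELECT a.name, b.name AS project
FROM tasks a
LEFT JOIN projects b ON a.project_id = b.id

Result:
name     | project
---------+--------
Optimize | Beta   
Document | Epsilon
Plan     | NULL   
Train    | Helix  
Refactor | Epsilon
Design   | Beta   
Migrate  | Epsilon


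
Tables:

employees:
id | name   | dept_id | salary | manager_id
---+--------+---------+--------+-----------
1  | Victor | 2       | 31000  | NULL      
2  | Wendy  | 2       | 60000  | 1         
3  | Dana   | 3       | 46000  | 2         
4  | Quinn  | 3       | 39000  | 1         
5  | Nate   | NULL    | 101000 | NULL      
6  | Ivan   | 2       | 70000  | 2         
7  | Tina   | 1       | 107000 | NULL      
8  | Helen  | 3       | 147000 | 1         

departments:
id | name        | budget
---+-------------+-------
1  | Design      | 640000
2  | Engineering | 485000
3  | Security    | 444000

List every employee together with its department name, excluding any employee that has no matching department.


INNER JOIN keeps only employees rows whose dept_id matches an id in departments. Walk through each employee:
  - employee 1 (Victor): dept_id=2 -> matches Engineering
  - employee 2 (Wendy): dept_id=2 -> matches Engineering
  - employee 3 (Dana): dept_id=3 -> matches Security
  - employee 4 (Quinn): dept_id=3 -> matches Security
  - employee 5 (Nate): dept_id=NULL, no match -> dropped
  - employee 6 (Ivan): dept_id=2 -> matches Engineering
  - employee 7 (Tina): dept_id=1 -> matches Design
  - employee 8 (Helen): dept_id=3 -> matches Security
So 1 of 8 rows is dropped.

SQL:
SELECT a.name, b.name AS department
FROM employees a
INNER JOIN departments b ON a.dept_id = b.id

Result:
name   | department 
-------+------------
Victor | Engineering
Wendy  | Engineering
Dana   | Security   
Quinn  | Security   
Ivan   | Engineering
Tina   | Design     
Helen  | Security   


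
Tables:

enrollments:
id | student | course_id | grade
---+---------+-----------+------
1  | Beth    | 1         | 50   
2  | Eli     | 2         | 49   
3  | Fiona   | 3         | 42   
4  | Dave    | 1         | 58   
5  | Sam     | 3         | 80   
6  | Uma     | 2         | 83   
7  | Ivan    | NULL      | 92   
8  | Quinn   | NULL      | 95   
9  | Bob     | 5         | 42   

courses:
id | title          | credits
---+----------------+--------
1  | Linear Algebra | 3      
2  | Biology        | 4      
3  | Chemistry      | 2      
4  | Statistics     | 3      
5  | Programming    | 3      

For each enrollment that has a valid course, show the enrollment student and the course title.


INNER JOIN keeps only enrollments rows whose course_id matches an id in courses. Walk through each enrollment:
  - enrollment 1 (Beth): course_id=1 -> matches Linear Algebra
  - enrollment 2 (Eli): course_id=2 -> matches Biology
  - enrollment 3 (Fiona): course_id=3 -> matches Chemistry
  - enrollment 4 (Dave): course_id=1 -> matches Linear Algebra
  - enrollment 5 (Sam): course_id=3 -> matches Chemistry
  - enrollment 6 (Uma): course_id=2 -> matches Biology
  - enrollment 7 (Ivan): course_id=NULL, no match -> dropped
  - enrollment 8 (Quinn): course_id=NULL, no match -> dropped
  - enrollment 9 (Bob): course_id=5 -> matches Programming
So 2 of 9 rows are dropped.

SQL:
SELECT a.student, b.title AS course
FROM enrollments a
INNER JOIN courses b ON a.course_id = b.id

Result:
student | course        
--------+---------------
Beth    | Linear Algebra
Eli     | Biology       
Fiona   | Chemistry     
Dave    | Linear Algebra
Sam     | Chemistry     
Uma     | Biology       
Bob     | Programming   


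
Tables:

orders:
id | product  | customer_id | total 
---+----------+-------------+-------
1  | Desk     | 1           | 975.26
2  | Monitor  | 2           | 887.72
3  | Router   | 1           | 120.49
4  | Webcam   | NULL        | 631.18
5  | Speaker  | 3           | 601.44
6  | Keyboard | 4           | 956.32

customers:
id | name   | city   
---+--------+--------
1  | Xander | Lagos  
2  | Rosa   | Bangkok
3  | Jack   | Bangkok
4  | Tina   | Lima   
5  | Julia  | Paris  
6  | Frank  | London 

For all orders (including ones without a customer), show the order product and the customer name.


LEFT JOIN keeps every row from orders (the left table); where customer_id has no match in customers, the customer columns become NULL. Walk through each order:
  - order 1 (Desk): customer_id=1 -> matches Xander
  - order 2 (Monitor): customer_id=2 -> matches Rosa
  - order 3 (Router): customer_id=1 -> matches Xander
  - order 4 (Webcam): customer_id=NULL, no match -> kept with NULL
  - order 5 (Speaker): customer_id=3 -> matches Jack
  - order 6 (Keyboard): customer_id=4 -> matches Tina
All 6 rows appear; 1 has NULL customer.

SQL:
SELECT a.product, b.name AS customer
FROM orders a
LEFT JOIN customers b ON a.customer_id = b.id

Result:
product  | customer
---------+---------
Desk     | Xander  
Monitor  | Rosa    
Router   | Xander  
Webcam   | NULL    
Speaker  | Jack    
Keyboard | Tina    


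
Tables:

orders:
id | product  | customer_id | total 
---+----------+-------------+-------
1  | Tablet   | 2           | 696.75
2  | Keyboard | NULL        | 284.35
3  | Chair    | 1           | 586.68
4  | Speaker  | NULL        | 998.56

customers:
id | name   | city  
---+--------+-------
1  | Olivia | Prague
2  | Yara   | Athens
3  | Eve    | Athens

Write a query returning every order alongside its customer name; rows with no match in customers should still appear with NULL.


LEFT JOIN keeps every row from orders (the left table); where customer_id has no match in customers, the customer columns become NULL. Walk through each order:
  - order 1 (Tablet): customer_id=2 -> matches Yara
  - order 2 (Keyboard): customer_id=NULL, no match -> kept with NULL
  - order 3 (Chair): customer_id=1 -> matches Olivia
  - order 4 (Speaker): customer_id=NULL, no match -> kept with NULL
All 4 rows appear; 2 have NULL customer.

SQL:
SELECT a.product, b.name AS customer
FROM orders a
LEFT JOIN customers b ON a.customer_id = b.id

Result:
product  | customer
---------+---------
Tablet   | Yara    
Keyboard | NULL    
Chair    | Olivia  
Speaker  | NULL    


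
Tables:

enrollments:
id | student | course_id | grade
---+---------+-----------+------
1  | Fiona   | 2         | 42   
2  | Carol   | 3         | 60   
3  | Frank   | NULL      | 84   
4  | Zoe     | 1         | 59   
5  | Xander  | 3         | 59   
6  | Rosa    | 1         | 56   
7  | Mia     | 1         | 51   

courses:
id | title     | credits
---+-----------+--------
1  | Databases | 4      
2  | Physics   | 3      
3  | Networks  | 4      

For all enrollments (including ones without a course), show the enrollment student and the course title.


LEFT JOIN keeps every row from enrollments (the left table); where course_id has no match in courses, the course columns become NULL. Walk through each enrollment:
  - enrollment 1 (Fiona): course_id=2 -> matches Physics
  - enrollment 2 (Carol): course_id=3 -> matches Networks
  - enrollment 3 (Frank): course_id=NULL, no match -> kept with NULL
  - enrollment 4 (Zoe): course_id=1 -> matches Databases
  - enrollment 5 (Xander): course_id=3 -> matches Networks
  - enrollment 6 (Rosa): course_id=1 -> matches Databases
  - enrollment 7 (Mia): course_id=1 -> matches Databases
All 7 rows appear; 1 has NULL course.

SQL:
SELECT a.student, b.title AS course
FROM enrollments a
LEFT JOIN courses b ON a.course_id = b.id

Result:
student | course   
--------+----------
Fiona   | Physics  
Carol   | Networks 
Frank   | NULL     
Zoe     | Databases
Xander  | Networks 
Rosa    | Databases
Mia     | Databases


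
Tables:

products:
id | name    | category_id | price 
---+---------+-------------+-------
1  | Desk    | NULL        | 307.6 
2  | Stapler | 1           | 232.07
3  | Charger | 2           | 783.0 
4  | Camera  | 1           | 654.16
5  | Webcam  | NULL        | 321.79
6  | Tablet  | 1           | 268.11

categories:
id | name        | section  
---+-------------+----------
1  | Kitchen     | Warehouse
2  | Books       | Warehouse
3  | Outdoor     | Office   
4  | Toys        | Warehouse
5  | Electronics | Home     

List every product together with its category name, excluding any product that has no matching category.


INNER JOIN keeps only products rows whose category_id matches an id in categories. Walk through each product:
  - product 1 (Desk): category_id=NULL, no match -> dropped
  - product 2 (Stapler): category_id=1 -> matches Kitchen
  - product 3 (Charger): category_id=2 -> matches Books
  - product 4 (Camera): category_id=1 -> matches Kitchen
  - product 5 (Webcam): category_id=NULL, no match -> dropped
  - product 6 (Tablet): category_id=1 -> matches Kitchen
So 2 of 6 rows are dropped.

SQL:
SELECT a.name, b.name AS category
FROM products a
INNER JOIN categories b ON a.category_id = b.id

Result:
name    | category
--------+---------
Stapler | Kitchen 
Charger | Books   
Camera  | Kitchen 
Tablet  | Kitchen 


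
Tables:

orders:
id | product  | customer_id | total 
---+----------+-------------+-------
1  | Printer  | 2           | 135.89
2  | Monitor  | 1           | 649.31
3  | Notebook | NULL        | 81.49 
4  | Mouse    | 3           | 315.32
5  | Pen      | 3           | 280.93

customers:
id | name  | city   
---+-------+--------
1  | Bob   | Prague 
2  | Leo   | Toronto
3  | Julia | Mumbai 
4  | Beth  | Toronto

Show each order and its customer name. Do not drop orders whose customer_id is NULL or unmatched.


LEFT JOIN keeps every row from orders (the left table); where customer_id has no match in customers, the customer columns become NULL. Walk through each order:
  - order 1 (Printer): customer_id=2 -> matches Leo
  - order 2 (Monitor): customer_id=1 -> matches Bob
  - order 3 (Notebook): customer_id=NULL, no match -> kept with NULL
  - order 4 (Mouse): customer_id=3 -> matches Julia
  - order 5 (Pen): customer_id=3 -> matches Julia
All 5 rows appear; 1 has NULL customer.

SQL:
SELECT a.product, b.name AS customer
FROM orders a
LEFT JOIN customers b ON a.customer_id = b.id

Result:
product  | customer
---------+---------
Printer  | Leo     
Monitor  | Bob     
Notebook | NULL    
Mouse    | Julia   
Pen      | Julia   


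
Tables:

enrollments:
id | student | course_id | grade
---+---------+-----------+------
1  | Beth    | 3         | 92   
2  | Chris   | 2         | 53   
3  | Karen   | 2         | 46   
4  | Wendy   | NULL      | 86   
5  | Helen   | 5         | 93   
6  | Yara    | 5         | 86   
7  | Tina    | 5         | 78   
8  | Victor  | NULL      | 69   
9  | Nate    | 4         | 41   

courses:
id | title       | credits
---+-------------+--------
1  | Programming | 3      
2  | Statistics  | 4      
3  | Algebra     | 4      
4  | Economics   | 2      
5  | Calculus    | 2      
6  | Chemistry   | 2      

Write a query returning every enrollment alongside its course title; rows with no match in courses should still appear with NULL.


LEFT JOIN keeps every row from enrollments (the left table); where course_id has no match in courses, the course columns become NULL. Walk through each enrollment:
  - enrollment 1 (Beth): course_id=3 -> matches Algebra
  - enrollment 2 (Chris): course_id=2 -> matches Statistics
  - enrollment 3 (Karen): course_id=2 -> matches Statistics
  - enrollment 4 (Wendy): course_id=NULL, no match -> kept with NULL
  - enrollment 5 (Helen): course_id=5 -> matches Calculus
  - enrollment 6 (Yara): course_id=5 -> matches Calculus
  - enrollment 7 (Tina): course_id=5 -> matches Calculus
  - enrollment 8 (Victor): course_id=NULL, no match -> kept with NULL
  - enrollment 9 (Nate): course_id=4 -> matches Economics
All 9 rows appear; 2 have NULL course.

SQL:
SELECT a.student, b.title AS course
FROM enrollments a
LEFT JOIN courses b ON a.course_id = b.id

Result:
student | course    
--------+-----------
Beth    | Algebra   
Chris   | Statistics
Karen   | Statistics
Wendy   | NULL      
Helen   | Calculus  
Yara    | Calculus  
Tina    | Calculus  
Victor  | NULL      
Nate    | Economics 


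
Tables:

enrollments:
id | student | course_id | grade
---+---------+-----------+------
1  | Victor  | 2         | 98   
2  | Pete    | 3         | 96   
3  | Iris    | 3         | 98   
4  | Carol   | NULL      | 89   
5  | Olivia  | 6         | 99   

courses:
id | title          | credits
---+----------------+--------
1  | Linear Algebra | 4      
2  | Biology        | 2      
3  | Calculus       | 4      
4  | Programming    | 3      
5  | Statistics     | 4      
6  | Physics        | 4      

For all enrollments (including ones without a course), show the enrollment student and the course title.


LEFT JOIN keeps every row from enrollments (the left table); where course_id has no match in courses, the course columns become NULL. Walk through each enrollment:
  - enrollment 1 (Victor): course_id=2 -> matches Biology
  - enrollment 2 (Pete): course_id=3 -> matches Calculus
  - enrollment 3 (Iris): course_id=3 -> matches Calculus
  - enrollment 4 (Carol): course_id=NULL, no match -> kept with NULL
  - enrollment 5 (Olivia): course_id=6 -> matches Physics
All 5 rows appear; 1 has NULL course.

SQL:
SELECT a.student, b.title AS course
FROM enrollments a
LEFT JOIN courses b ON a.course_id = b.id

Result:
student | course  
--------+---------
Victor  | Biology 
Pete    | Calculus
Iris    | Calculus
Carol   | NULL    
Olivia  | Physics 


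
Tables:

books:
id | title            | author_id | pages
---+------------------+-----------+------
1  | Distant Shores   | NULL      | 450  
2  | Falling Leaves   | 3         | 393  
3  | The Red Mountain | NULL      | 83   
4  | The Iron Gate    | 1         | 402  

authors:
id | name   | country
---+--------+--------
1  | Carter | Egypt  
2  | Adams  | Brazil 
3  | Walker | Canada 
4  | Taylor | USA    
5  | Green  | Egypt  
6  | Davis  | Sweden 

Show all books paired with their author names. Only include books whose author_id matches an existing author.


INNER JOIN keeps only books rows whose author_id matches an id in authors. Walk through each book:
  - book 1 (Distant Shores): author_id=NULL, no match -> dropped
  - book 2 (Falling Leaves): author_id=3 -> matches Walker
  - book 3 (The Red Mountain): author_id=NULL, no match -> dropped
  - book 4 (The Iron Gate): author_id=1 -> matches Carter
So 2 of 4 rows are dropped.

SQL:
SELECT a.title, b.name AS author
FROM books a
INNER JOIN authors b ON a.author_id = b.id

Result:
title          | author
---------------+-------
Falling Leaves | Walker
The Iron Gate  | Carter


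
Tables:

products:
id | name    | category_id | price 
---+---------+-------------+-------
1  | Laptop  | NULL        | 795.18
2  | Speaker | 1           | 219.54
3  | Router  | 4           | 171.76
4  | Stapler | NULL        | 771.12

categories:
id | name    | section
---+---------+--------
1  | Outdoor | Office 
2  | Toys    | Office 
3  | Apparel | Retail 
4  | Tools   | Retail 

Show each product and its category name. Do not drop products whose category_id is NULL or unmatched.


LEFT JOIN keeps every row from products (the left table); where category_id has no match in categories, the category columns become NULL. Walk through each product:
  - product 1 (Laptop): category_id=NULL, no match -> kept with NULL
  - product 2 (Speaker): category_id=1 -> matches Outdoor
  - product 3 (Router): category_id=4 -> matches Tools
  - product 4 (Stapler): category_id=NULL, no match -> kept with NULL
All 4 rows appear; 2 have NULL category.

SQL:
SELECT a.name, b.name AS category
FROM products a
LEFT JOIN categories b ON a.category_id = b.id

Result:
name    | category
--------+---------
Laptop  | NULL    
Speaker | Outdoor 
Router  | Tools   
Stapler | NULL    


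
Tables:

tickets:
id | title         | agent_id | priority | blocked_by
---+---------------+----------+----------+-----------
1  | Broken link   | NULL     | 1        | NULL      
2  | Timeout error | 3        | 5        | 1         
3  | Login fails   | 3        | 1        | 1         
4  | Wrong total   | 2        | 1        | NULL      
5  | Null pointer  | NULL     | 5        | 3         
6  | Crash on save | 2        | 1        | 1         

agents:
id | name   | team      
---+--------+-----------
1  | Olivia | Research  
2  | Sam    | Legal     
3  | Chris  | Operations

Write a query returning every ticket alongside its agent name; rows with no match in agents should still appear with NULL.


LEFT JOIN keeps every row from tickets (the left table); where agent_id has no match in agents, the agent columns become NULL. Walk through each ticket:
  - ticket 1 (Broken link): agent_id=NULL, no match -> kept with NULL
  - ticket 2 (Timeout error): agent_id=3 -> matches Chris
  - ticket 3 (Login fails): agent_id=3 -> matches Chris
  - ticket 4 (Wrong total): agent_id=2 -> matches Sam
  - ticket 5 (Null pointer): agent_id=NULL, no match -> kept with NULL
  - ticket 6 (Crash on save): agent_id=2 -> matches Sam
All 6 rows appear; 2 have NULL agent.

SQL:
SELECT a.title, b.name AS agent
FROM tickets a
LEFT JOIN agents b ON a.agent_id = b.id

Result:
title         | agent
--------------+------
Broken link   | NULL 
Timeout error | Chris
Login fails   | Chris
Wrong total   | Sam  
Null pointer  | NULL 
Crash on save | Sam  


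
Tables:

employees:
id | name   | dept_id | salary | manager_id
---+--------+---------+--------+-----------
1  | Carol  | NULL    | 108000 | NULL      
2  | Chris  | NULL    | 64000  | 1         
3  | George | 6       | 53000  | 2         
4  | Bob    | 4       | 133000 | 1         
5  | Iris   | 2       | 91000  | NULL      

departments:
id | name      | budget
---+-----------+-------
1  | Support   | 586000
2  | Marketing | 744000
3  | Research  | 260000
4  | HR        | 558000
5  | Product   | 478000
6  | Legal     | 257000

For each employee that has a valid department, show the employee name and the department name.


INNER JOIN keeps only employees rows whose dept_id matches an id in departments. Walk through each employee:
  - employee 1 (Carol): dept_id=NULL, no match -> dropped
  - employee 2 (Chris): dept_id=NULL, no match -> dropped
  - employee 3 (George): dept_id=6 -> matches Legal
  - employee 4 (Bob): dept_id=4 -> matches HR
  - employee 5 (Iris): dept_id=2 -> matches Marketing
So 2 of 5 rows are dropped.

SQL:
SELECT a.name, b.name AS department
FROM employees a
INNER JOIN departments b ON a.dept_id = b.id

Result:
name   | department
-------+-----------
George | Legal     
Bob    | HR        
Iris   | Marketing 


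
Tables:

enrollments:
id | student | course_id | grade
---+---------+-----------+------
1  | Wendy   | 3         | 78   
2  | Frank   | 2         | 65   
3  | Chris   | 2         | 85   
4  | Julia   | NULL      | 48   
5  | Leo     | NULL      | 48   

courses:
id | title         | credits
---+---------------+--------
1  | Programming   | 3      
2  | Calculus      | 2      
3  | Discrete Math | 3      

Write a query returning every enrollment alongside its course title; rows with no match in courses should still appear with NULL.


LEFT JOIN keeps every row from enrollments (the left table); where course_id has no match in courses, the course columns become NULL. Walk through each enrollment:
  - enrollment 1 (Wendy): course_id=3 -> matches Discrete Math
  - enrollment 2 (Frank): course_id=2 -> matches Calculus
  - enrollment 3 (Chris): course_id=2 -> matches Calculus
  - enrollment 4 (Julia): course_id=NULL, no match -> kept with NULL
  - enrollment 5 (Leo): course_id=NULL, no match -> kept with NULL
All 5 rows appear; 2 have NULL course.

SQL:
SELECT a.student, b.title AS course
FROM enrollments a
LEFT JOIN courses b ON a.course_id = b.id

Result:
student | course       
--------+--------------
Wendy   | Discrete Math
Frank   | Calculus     
Chris   | Calculus     
Julia   | NULL         
Leo     | NULL         


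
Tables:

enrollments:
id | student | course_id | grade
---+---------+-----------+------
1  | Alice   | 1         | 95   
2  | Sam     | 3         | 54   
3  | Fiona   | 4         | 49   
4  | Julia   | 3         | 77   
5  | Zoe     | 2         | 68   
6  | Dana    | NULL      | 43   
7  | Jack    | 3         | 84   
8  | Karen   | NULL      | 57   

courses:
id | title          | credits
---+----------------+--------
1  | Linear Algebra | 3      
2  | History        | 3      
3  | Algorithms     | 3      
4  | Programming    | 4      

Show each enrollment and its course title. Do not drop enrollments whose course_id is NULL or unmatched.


LEFT JOIN keeps every row from enrollments (the left table); where course_id has no match in courses, the course columns become NULL. Walk through each enrollment:
  - enrollment 1 (Alice): course_id=1 -> matches Linear Algebra
  - enrollment 2 (Sam): course_id=3 -> matches Algorithms
  - enrollment 3 (Fiona): course_id=4 -> matches Programming
  - enrollment 4 (Julia): course_id=3 -> matches Algorithms
  - enrollment 5 (Zoe): course_id=2 -> matches History
  - enrollment 6 (Dana): course_id=NULL, no match -> kept with NULL
  - enrollment 7 (Jack): course_id=3 -> matches Algorithms
  - enrollment 8 (Karen): course_id=NULL, no match -> kept with NULL
All 8 rows appear; 2 have NULL course.

SQL:
SELECT a.student, b.title AS course
FROM enrollments a
LEFT JOIN courses b ON a.course_id = b.id

Result:
student | course        
--------+---------------
Alice   | Linear Algebra
Sam     | Algorithms    
Fiona   | Programming   
Julia   | Algorithms    
Zoe     | History       
Dana    | NULL          
Jack    | Algorithms    
Karen   | NULL          


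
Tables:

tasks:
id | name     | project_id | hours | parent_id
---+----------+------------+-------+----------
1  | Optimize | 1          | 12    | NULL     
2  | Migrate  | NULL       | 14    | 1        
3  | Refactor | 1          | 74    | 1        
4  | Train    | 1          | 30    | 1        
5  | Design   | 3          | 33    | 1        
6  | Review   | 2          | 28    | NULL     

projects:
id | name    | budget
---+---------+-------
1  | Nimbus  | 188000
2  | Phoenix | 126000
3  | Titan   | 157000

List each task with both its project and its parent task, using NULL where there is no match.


Two LEFT JOINs from the same base table tasks: one to projects via project_id, one to tasks itself via parent_id. Both are LEFT so every task is preserved.
Match against projects:
  - task 1 (Optimize): project_id=1 -> matches Nimbus
  - task 2 (Migrate): project_id=NULL, no match -> kept with NULL
  - task 3 (Refactor): project_id=1 -> matches Nimbus
  - task 4 (Train): project_id=1 -> matches Nimbus
  - task 5 (Design): project_id=3 -> matches Titan
  - task 6 (Review): project_id=2 -> matches Phoenix
Match against tasks (self):
  - task 1 (Optimize): parent_id=NULL -> NULL
  - task 2 (Migrate): parent_id=1 -> Optimize
  - task 3 (Refactor): parent_id=1 -> Optimize
  - task 4 (Train): parent_id=1 -> Optimize
  - task 5 (Design): parent_id=1 -> Optimize
  - task 6 (Review): parent_id=NULL -> NULL

SQL:
SELECT a.name, b.name AS project, c.name AS parent
FROM tasks a
LEFT JOIN projects b ON a.project_id = b.id
LEFT JOIN tasks c ON a.parent_id = c.id

Result:
name     | project | parent  
---------+---------+---------
Optimize | Nimbus  | NULL    
Migrate  | NULL    | Optimize
Refactor | Nimbus  | Optimize
Train    | Nimbus  | Optimize
Design   | Titan   | Optimize
Review   | Phoenix | NULL    


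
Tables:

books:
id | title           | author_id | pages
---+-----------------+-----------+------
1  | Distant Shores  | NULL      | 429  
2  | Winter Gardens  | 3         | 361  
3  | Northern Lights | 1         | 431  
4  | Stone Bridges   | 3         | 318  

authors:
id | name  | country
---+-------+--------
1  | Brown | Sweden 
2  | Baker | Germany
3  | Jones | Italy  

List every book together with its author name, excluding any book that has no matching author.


INNER JOIN keeps only books rows whose author_id matches an id in authors. Walk through each book:
  - book 1 (Distant Shores): author_id=NULL, no match -> dropped
  - book 2 (Winter Gardens): author_id=3 -> matches Jones
  - book 3 (Northern Lights): author_id=1 -> matches Brown
  - book 4 (Stone Bridges): author_id=3 -> matches Jones
So 1 of 4 rows is dropped.

SQL:
SELECT a.title, b.name AS author
FROM books a
INNER JOIN authors b ON a.author_id = b.id

Result:
title           | author
----------------+-------
Winter Gardens  | Jones 
Northern Lights | Brown 
Stone Bridges   | Jones 


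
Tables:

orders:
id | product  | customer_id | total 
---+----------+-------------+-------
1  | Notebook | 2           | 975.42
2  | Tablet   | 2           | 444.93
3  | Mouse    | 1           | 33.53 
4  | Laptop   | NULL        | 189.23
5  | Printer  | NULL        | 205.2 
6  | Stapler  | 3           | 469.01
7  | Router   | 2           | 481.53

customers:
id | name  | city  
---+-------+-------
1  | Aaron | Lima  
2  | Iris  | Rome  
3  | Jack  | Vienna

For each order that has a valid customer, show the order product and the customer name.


INNER JOIN keeps only orders rows whose customer_id matches an id in customers. Walk through each order:
  - order 1 (Notebook): customer_id=2 -> matches Iris
  - order 2 (Tablet): customer_id=2 -> matches Iris
  - order 3 (Mouse): customer_id=1 -> matches Aaron
  - order 4 (Laptop): customer_id=NULL, no match -> dropped
  - order 5 (Printer): customer_id=NULL, no match -> dropped
  - order 6 (Stapler): customer_id=3 -> matches Jack
  - order 7 (Router): customer_id=2 -> matches Iris
So 2 of 7 rows are dropped.

SQL:
SELECT a.product, b.name AS customer
FROM orders a
INNER JOIN customers b ON a.customer_id = b.id

Result:
product  | customer
---------+---------
Notebook | Iris    
Tablet   | Iris    
Mouse    | Aaron   
Stapler  | Jack    
Router   | Iris    


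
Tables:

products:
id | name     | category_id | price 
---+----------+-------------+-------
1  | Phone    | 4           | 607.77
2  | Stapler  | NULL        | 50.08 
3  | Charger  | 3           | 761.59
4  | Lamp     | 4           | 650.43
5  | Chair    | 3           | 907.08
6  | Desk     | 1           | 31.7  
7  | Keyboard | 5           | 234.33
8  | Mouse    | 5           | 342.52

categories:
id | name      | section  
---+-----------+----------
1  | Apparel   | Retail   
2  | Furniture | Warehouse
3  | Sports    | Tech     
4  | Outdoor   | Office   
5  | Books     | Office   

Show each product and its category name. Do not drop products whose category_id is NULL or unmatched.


LEFT JOIN keeps every row from products (the left table); where category_id has no match in categories, the category columns become NULL. Walk through each product:
  - product 1 (Phone): category_id=4 -> matches Outdoor
  - product 2 (Stapler): category_id=NULL, no match -> kept with NULL
  - product 3 (Charger): category_id=3 -> matches Sports
  - product 4 (Lamp): category_id=4 -> matches Outdoor
  - product 5 (Chair): category_id=3 -> matches Sports
  - product 6 (Desk): category_id=1 -> matches Apparel
  - product 7 (Keyboard): category_id=5 -> matches Books
  - product 8 (Mouse): category_id=5 -> matches Books
All 8 rows appear; 1 has NULL category.

SQL:
SELECT a.name, b.name AS category
FROM products a
LEFT JOIN categories b ON a.category_id = b.id

Result:
name     | category
---------+---------
Phone    | Outdoor 
Stapler  | NULL    
Charger  | Sports  
Lamp     | Outdoor 
Chair    | Sports  
Desk     | Apparel 
Keyboard | Books   
Mouse    | Books   


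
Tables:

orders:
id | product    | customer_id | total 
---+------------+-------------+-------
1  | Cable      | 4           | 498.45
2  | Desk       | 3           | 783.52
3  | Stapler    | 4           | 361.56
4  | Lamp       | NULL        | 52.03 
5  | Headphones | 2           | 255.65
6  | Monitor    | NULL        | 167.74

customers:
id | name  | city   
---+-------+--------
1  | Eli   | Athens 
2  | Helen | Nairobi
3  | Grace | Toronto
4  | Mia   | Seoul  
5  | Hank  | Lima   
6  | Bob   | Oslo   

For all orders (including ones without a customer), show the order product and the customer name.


LEFT JOIN keeps every row from orders (the left table); where customer_id has no match in customers, the customer columns become NULL. Walk through each order:
  - order 1 (Cable): customer_id=4 -> matches Mia
  - order 2 (Desk): customer_id=3 -> matches Grace
  - order 3 (Stapler): customer_id=4 -> matches Mia
  - order 4 (Lamp): customer_id=NULL, no match -> kept with NULL
  - order 5 (Headphones): customer_id=2 -> matches Helen
  - order 6 (Monitor): customer_id=NULL, no match -> kept with NULL
All 6 rows appear; 2 have NULL customer.

SQL:
SELECT a.product, b.name AS customer
FROM orders a
LEFT JOIN customers b ON a.customer_id = b.id

Result:
product    | customer
-----------+---------
Cable      | Mia     
Desk       | Grace   
Stapler    | Mia     
Lamp       | NULL    
Headphones | Helen   
Monitor    | NULL    


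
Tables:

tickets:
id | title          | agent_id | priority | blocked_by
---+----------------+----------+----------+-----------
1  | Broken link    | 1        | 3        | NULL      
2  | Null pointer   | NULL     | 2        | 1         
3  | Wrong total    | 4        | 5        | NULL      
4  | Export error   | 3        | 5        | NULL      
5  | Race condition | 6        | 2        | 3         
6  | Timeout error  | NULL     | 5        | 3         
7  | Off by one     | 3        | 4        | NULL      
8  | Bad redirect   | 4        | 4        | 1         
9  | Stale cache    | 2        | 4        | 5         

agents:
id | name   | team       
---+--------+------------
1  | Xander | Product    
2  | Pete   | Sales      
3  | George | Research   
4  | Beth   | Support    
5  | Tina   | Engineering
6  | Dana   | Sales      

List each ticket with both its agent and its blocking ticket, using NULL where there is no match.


Two LEFT JOINs from the same base table tickets: one to agents via agent_id, one to tickets itself via blocked_by. Both are LEFT so every ticket is preserved.
Match against agents:
  - ticket 1 (Broken link): agent_id=1 -> matches Xander
  - ticket 2 (Null pointer): agent_id=NULL, no match -> kept with NULL
  - ticket 3 (Wrong total): agent_id=4 -> matches Beth
  - ticket 4 (Export error): agent_id=3 -> matches George
  - ticket 5 (Race condition): agent_id=6 -> matches Dana
  - ticket 6 (Timeout error): agent_id=NULL, no match -> kept with NULL
  - ticket 7 (Off by one): agent_id=3 -> matches George
  - ticket 8 (Bad redirect): agent_id=4 -> matches Beth
  - ticket 9 (Stale cache): agent_id=2 -> matches Pete
Match against tickets (self):
  - ticket 1 (Broken link): blocked_by=NULL -> NULL
  - ticket 2 (Null pointer): blocked_by=1 -> Broken link
  - ticket 3 (Wrong total): blocked_by=NULL -> NULL
  - ticket 4 (Export error): blocked_by=NULL -> NULL
  - ticket 5 (Race condition): blocked_by=3 -> Wrong total
  - ticket 6 (Timeout error): blocked_by=3 -> Wrong total
  - ticket 7 (Off by one): blocked_by=NULL -> NULL
  - ticket 8 (Bad redirect): blocked_by=1 -> Broken link
  - ticket 9 (Stale cache): blocked_by=5 -> Race condition

SQL:
SELECT a.title, b.name AS agent, c.title AS blocked_by
FROM tickets a
LEFT JOIN agents b ON a.agent_id = b.id
LEFT JOIN tickets c ON a.blocked_by = c.id

Result:
title          | agent  | blocked_by    
---------------+--------+---------------
Broken link    | Xander | NULL          
Null pointer   | NULL   | Broken link   
Wrong total    | Beth   | NULL          
Export error   | George | NULL          
Race condition | Dana   | Wrong total   
Timeout error  | NULL   | Wrong total   
Off by one     | George | NULL          
Bad redirect   | Beth   | Broken link   
Stale cache    | Pete   | Race condition


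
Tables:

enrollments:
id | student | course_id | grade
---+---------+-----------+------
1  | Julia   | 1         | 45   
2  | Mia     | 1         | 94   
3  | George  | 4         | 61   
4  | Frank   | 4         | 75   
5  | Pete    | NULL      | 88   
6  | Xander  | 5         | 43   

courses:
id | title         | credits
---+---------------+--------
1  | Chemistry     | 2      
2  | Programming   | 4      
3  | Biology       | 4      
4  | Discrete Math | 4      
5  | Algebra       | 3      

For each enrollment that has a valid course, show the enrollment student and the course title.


INNER JOIN keeps only enrollments rows whose course_id matches an id in courses. Walk through each enrollment:
  - enrollment 1 (Julia): course_id=1 -> matches Chemistry
  - enrollment 2 (Mia): course_id=1 -> matches Chemistry
  - enrollment 3 (George): course_id=4 -> matches Discrete Math
  - enrollment 4 (Frank): course_id=4 -> matches Discrete Math
  - enrollment 5 (Pete): course_id=NULL, no match -> dropped
  - enrollment 6 (Xander): course_id=5 -> matches Algebra
So 1 of 6 rows is dropped.

SQL:
SELECT a.student, b.title AS course
FROM enrollments a
INNER JOIN courses b ON a.course_id = b.id

Result:
student | course       
--------+--------------
Julia   | Chemistry    
Mia     | Chemistry    
George  | Discrete Math
Frank   | Discrete Math
Xander  | Algebra      


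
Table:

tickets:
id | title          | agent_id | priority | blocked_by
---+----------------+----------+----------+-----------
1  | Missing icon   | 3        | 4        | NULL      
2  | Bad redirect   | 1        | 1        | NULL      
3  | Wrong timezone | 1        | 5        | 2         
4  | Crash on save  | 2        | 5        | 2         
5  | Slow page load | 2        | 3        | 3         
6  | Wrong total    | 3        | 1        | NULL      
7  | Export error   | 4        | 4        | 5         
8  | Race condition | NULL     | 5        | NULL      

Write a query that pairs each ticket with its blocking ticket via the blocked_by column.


This is a self-join: tickets is joined to a second copy of itself, matching each row's blocked_by to another row's id. Use LEFT JOIN so rows with blocked_by=NULL are kept.
  - ticket 1 (Missing icon): blocked_by=NULL -> NULL
  - ticket 2 (Bad redirect): blocked_by=NULL -> NULL
  - ticket 3 (Wrong timezone): blocked_by=2 -> Bad redirect
  - ticket 4 (Crash on save): blocked_by=2 -> Bad redirect
  - ticket 5 (Slow page load): blocked_by=3 -> Wrong timezone
  - ticket 6 (Wrong total): blocked_by=NULL -> NULL
  - ticket 7 (Export error): blocked_by=5 -> Slow page load
  - ticket 8 (Race condition): blocked_by=NULL -> NULL

SQL:
SELECT a.title AS item, b.title AS blocked_by
FROM tickets a
LEFT JOIN tickets b ON a.blocked_by = b.id

Result:
item           | blocked_by    
---------------+---------------
Missing icon   | NULL          
Bad redirect   | NULL          
Wrong timezone | Bad redirect  
Crash on save  | Bad redirect  
Slow page load | Wrong timezone
Wrong total    | NULL          
Export error   | Slow page load
Race condition | NULL          


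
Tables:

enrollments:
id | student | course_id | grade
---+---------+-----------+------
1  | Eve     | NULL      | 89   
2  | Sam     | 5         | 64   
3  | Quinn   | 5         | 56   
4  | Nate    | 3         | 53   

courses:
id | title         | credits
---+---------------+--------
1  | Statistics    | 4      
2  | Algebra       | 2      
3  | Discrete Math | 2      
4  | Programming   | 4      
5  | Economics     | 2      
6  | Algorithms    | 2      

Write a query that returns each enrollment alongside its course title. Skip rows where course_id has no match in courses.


INNER JOIN keeps only enrollments rows whose course_id matches an id in courses. Walk through each enrollment:
  - enrollment 1 (Eve): course_id=NULL, no match -> dropped
  - enrollment 2 (Sam): course_id=5 -> matches Economics
  - enrollment 3 (Quinn): course_id=5 -> matches Economics
  - enrollment 4 (Nate): course_id=3 -> matches Discrete Math
So 1 of 4 rows is dropped.

SQL:
SELECT a.student, b.title AS course
FROM enrollments a
INNER JOIN courses b ON a.course_id = b.id

Result:
student | course       
--------+--------------
Sam     | Economics    
Quinn   | Economics    
Nate    | Discrete Math


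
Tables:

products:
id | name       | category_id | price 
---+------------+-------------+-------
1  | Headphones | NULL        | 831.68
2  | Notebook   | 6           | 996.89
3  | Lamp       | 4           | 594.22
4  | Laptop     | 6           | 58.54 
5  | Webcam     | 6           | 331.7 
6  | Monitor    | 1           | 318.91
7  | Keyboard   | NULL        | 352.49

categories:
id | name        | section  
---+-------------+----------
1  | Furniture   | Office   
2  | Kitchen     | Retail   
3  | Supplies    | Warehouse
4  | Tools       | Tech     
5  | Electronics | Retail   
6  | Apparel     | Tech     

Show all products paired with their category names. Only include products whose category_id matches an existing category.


INNER JOIN keeps only products rows whose category_id matches an id in categories. Walk through each product:
  - product 1 (Headphones): category_id=NULL, no match -> dropped
  - product 2 (Notebook): category_id=6 -> matches Apparel
  - product 3 (Lamp): category_id=4 -> matches Tools
  - product 4 (Laptop): category_id=6 -> matches Apparel
  - product 5 (Webcam): category_id=6 -> matches Apparel
  - product 6 (Monitor): category_id=1 -> matches Furniture
  - product 7 (Keyboard): category_id=NULL, no match -> dropped
So 2 of 7 rows are dropped.

SQL:
SELECT a.name, b.name AS category
FROM products a
INNER JOIN categories b ON a.category_id = b.id

Result:
name     | category 
---------+----------
Notebook | Apparel  
Lamp     | Tools    
Laptop   | Apparel  
Webcam   | Apparel  
Monitor  | Furniture


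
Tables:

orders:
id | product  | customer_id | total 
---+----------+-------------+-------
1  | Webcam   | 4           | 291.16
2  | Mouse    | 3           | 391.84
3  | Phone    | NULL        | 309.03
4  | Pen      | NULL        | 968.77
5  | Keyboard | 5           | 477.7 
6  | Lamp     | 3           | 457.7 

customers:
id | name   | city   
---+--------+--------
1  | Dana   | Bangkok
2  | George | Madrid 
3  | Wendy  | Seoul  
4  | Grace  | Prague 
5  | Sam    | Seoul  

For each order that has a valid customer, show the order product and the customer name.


INNER JOIN keeps only orders rows whose customer_id matches an id in customers. Walk through each order:
  - order 1 (Webcam): customer_id=4 -> matches Grace
  - order 2 (Mouse): customer_id=3 -> matches Wendy
  - order 3 (Phone): customer_id=NULL, no match -> dropped
  - order 4 (Pen): customer_id=NULL, no match -> dropped
  - order 5 (Keyboard): customer_id=5 -> matches Sam
  - order 6 (Lamp): customer_id=3 -> matches Wendy
So 2 of 6 rows are dropped.

SQL:
SELECT a.product, b.name AS customer
FROM orders a
INNER JOIN customers b ON a.customer_id = b.id

Result:
product  | customer
---------+---------
Webcam   | Grace   
Mouse    | Wendy   
Keyboard | Sam     
Lamp     | Wendy   


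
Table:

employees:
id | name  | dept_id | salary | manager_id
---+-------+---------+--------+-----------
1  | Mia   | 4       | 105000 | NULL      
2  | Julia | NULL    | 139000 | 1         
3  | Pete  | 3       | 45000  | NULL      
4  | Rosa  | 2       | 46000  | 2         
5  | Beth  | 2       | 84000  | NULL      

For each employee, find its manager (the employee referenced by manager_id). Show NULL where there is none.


This is a self-join: employees is joined to a second copy of itself, matching each row's manager_id to another row's id. Use LEFT JOIN so rows with manager_id=NULL are kept.
  - employee 1 (Mia): manager_id=NULL -> NULL
  - employee 2 (Julia): manager_id=1 -> Mia
  - employee 3 (Pete): manager_id=NULL -> NULL
  - employee 4 (Rosa): manager_id=2 -> Julia
  - employee 5 (Beth): manager_id=NULL -> NULL

SQL:
SELECT a.name AS item, b.name AS manager
FROM employees a
LEFT JOIN employees b ON a.manager_id = b.id

Result:
item  | manager
------+--------
Mia   | NULL   
Julia | Mia    
Pete  | NULL   
Rosa  | Julia  
Beth  | NULL   
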